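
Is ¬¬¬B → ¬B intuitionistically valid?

Yes

This is triple-negation reduction, which is intuitionistically derivable.
Assume ¬¬¬B and suppose B. Then ¬¬B (double-negation introduction), contradicting ¬¬¬B. So ¬B.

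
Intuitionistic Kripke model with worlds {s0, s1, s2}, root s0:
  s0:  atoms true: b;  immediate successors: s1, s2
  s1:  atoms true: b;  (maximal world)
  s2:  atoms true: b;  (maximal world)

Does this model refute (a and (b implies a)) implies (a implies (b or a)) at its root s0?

No

s0 forces (a and (b implies a)) implies (a implies (b or a)) vacuously: no world accessible from s0 forces the antecedent a and (b implies a).
So the root s0 forces (a and (b implies a)) implies (a implies (b or a)); the model is not a countermodel.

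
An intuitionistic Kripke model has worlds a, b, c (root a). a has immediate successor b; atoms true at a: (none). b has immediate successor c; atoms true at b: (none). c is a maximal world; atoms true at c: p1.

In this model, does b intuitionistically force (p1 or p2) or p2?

No

b does not force (p1 or p2) or p2: neither disjunct is forced at b.
b does not force p1 or p2: neither disjunct is forced at b.
b lacks atom p1, so b does not force p1.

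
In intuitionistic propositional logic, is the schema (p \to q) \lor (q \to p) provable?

This is the Gödel–Dummett linearity axiom, which is not intuitionistically valid.
A Kripke countermodel: worlds 0, 1, 2; order generated by 0 \le 1, 0 \le 2; atoms true at each world — 0:{}; 1:{p}; 2:{q}.
0 \nVdash (p \to q) \lor (q \to p): neither disjunct is forced at 0.
0 \nVdash p \to q: at the accessible world 1, 1 \Vdash p but 1 \nVdash q.
1 lacks atom q, so 1 \nVdash q.
So the root 0 does not force the formula.

No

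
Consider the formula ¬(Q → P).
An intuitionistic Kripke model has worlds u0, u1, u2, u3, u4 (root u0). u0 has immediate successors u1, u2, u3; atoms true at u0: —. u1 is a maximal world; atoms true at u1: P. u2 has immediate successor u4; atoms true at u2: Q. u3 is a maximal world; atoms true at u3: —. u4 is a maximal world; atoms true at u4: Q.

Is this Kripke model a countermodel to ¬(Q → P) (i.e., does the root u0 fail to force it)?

Yes

u0 ⊮ ¬(Q → P) since u1 is accessible from u0 and u1 ⊩ Q → P.
u1 ⊩ Q → P vacuously: no world accessible from u1 forces the antecedent Q.
So the root u0 does not force ¬(Q → P); the model is a countermodel.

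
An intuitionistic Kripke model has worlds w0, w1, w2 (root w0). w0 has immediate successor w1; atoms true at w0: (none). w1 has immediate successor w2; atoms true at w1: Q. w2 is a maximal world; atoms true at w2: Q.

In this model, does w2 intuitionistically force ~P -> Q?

w2 ||- ~P -> Q: every world accessible from w2 that forces ~P (namely w2) also forces Q.

Yes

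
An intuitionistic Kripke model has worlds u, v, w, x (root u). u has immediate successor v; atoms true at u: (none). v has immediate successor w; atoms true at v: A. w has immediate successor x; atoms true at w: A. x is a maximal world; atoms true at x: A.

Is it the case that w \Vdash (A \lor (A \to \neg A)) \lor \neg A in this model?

Yes

w \Vdash (A \lor (A \to \neg A)) \lor \neg A via the disjunct A \lor (A \to \neg A).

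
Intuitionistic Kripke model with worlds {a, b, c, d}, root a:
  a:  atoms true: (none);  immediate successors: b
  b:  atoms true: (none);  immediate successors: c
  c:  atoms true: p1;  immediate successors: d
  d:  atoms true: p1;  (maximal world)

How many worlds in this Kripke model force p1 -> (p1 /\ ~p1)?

0

a: does not force it — a ||-/- p1 -> (p1 /\ ~p1): at the accessible world c, c ||- p1 but c ||-/- p1 /\ ~p1.
b: does not force it.
c: does not force it.
d: does not force it.
Worlds forcing the formula: { }.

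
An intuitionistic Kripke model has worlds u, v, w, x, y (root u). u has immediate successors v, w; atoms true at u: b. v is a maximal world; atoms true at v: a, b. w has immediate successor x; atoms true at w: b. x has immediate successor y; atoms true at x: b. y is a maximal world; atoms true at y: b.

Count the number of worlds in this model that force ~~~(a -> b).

0

u: does not force it — u ||-/- ~~~(a -> b) since u is accessible from u and u ||- ~~(a -> b).
v: does not force it — v ||-/- ~~~(a -> b) since v is accessible from v and v ||- ~~(a -> b).
w: does not force it — w ||-/- ~~~(a -> b) since w is accessible from w and w ||- ~~(a -> b).
x: does not force it.
y: does not force it.
Worlds forcing the formula: { }.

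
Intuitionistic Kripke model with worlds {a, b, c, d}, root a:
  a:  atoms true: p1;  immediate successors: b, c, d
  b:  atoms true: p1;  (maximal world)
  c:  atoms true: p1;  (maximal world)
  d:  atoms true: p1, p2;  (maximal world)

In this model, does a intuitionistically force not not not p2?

a does not force not not not p2 since d is accessible from a and d forces not not p2.
d forces not not p2: no world accessible from d forces not p2.

No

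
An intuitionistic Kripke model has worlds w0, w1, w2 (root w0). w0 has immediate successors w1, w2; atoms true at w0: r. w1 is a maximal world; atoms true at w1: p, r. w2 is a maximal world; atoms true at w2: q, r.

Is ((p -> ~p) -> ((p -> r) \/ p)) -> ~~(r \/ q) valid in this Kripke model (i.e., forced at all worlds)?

Yes

w0 ||- ((p -> ~p) -> ((p -> r) \/ p)) -> ~~(r \/ q): every world accessible from w0 that forces (p -> ~p) -> ((p -> r) \/ p) (namely w0, w1, w2) also forces ~~(r \/ q).
Since the root w0 forces ((p -> ~p) -> ((p -> r) \/ p)) -> ~~(r \/ q) and forcing is persistent (monotone upward), every world forces it.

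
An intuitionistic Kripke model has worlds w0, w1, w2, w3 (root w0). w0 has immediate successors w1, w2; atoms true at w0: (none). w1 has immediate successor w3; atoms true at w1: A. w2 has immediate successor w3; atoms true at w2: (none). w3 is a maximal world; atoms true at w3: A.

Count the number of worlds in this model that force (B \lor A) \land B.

w0: does not force it — w0 \nVdash (B \lor A) \land B since w0 fails B \lor A.
w1: does not force it — w1 \nVdash (B \lor A) \land B since w1 fails B.
w2: does not force it — w2 \nVdash (B \lor A) \land B since w2 fails B \lor A.
w3: does not force it.
Worlds forcing the formula: { }.

0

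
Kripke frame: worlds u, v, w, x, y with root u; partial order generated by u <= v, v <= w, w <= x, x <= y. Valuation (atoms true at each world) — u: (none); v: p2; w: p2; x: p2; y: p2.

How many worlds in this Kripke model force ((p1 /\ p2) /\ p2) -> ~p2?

5

u: forces it.
v: forces it.
w: forces it.
x: forces it.
y: forces it.
Worlds forcing the formula: {u, v, w, x, y}.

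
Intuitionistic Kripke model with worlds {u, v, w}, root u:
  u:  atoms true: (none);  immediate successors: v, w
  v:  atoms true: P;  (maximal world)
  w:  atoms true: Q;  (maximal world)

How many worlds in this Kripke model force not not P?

1

u: does not force it — u does not force not not P since w is accessible from u and w forces not P.
v: forces it.
w: does not force it — w does not force not not P since w is accessible from w and w forces not P.
Worlds forcing the formula: {v}.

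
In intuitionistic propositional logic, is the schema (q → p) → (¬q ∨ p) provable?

No

This is the material-implication-as-disjunction principle, which is not intuitionistically valid.
A Kripke countermodel: worlds u, v; order generated by u ≤ v; atoms true at each world — u:{}; v:{p,q}.
u ⊮ (q → p) → (¬q ∨ p): already at u itself, u ⊩ q → p but u ⊮ ¬q ∨ p.
u ⊮ ¬q ∨ p: neither disjunct is forced at u.
u ⊮ ¬q since v is accessible from u and v ⊩ q.
So the root u does not force the formula.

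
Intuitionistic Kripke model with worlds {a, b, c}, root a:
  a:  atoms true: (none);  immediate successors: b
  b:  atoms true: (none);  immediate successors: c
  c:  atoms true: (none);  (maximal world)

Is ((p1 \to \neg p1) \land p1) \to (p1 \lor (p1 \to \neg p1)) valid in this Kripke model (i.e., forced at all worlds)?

a \Vdash ((p1 \to \neg p1) \land p1) \to (p1 \lor (p1 \to \neg p1)) vacuously: no world accessible from a forces the antecedent (p1 \to \neg p1) \land p1.
Since the root a forces ((p1 \to \neg p1) \land p1) \to (p1 \lor (p1 \to \neg p1)) and forcing is persistent (monotone upward), every world forces it.

Yes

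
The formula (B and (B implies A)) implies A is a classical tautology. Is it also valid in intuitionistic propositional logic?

Yes

This is modus ponens in implicational form, which is intuitionistically derivable.
If a world forces B and B implies A, then applying the implication at that world (which is accessible from itself) gives A.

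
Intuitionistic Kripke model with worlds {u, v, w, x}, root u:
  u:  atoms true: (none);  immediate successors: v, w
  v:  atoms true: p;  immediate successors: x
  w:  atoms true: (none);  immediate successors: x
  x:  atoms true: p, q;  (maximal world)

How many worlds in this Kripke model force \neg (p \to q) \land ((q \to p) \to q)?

0

u: does not force it — u \nVdash \neg (p \to q) \land ((q \to p) \to q) since u fails \neg (p \to q).
v: does not force it.
w: does not force it.
x: does not force it.
Worlds forcing the formula: { }.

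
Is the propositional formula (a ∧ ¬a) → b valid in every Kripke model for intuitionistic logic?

Yes

This is an instance of ex falso quodlibet, which is intuitionistically derivable.
No world can force both a and ¬a, so the antecedent a ∧ ¬a is never forced and the implication holds vacuously at every world.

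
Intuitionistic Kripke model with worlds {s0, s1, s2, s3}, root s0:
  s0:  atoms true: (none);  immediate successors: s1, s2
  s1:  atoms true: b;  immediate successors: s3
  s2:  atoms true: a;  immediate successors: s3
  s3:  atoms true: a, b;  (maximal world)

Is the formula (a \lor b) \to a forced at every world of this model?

No

Not every world: s0 \nVdash (a \lor b) \to a.
s0 \nVdash (a \lor b) \to a: at the accessible world s1, s1 \Vdash a \lor b but s1 \nVdash a.
s1 lacks atom a, so s1 \nVdash a.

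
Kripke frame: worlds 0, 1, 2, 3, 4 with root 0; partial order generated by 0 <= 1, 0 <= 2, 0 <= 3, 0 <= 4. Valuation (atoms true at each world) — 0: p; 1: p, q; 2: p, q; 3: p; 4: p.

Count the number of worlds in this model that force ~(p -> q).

0: does not force it — 0 ||-/- ~(p -> q) since 1 is accessible from 0 and 1 ||- p -> q.
1: does not force it — 1 ||-/- ~(p -> q) since 1 is accessible from 1 and 1 ||- p -> q.
2: does not force it — 2 ||-/- ~(p -> q) since 2 is accessible from 2 and 2 ||- p -> q.
3: forces it.
4: forces it.
Worlds forcing the formula: {3, 4}.

2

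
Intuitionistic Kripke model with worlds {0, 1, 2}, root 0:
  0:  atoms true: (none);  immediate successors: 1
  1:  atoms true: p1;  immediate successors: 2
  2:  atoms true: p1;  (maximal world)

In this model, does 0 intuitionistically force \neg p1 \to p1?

0 \Vdash \neg p1 \to p1 vacuously: no world accessible from 0 forces the antecedent \neg p1.

Yes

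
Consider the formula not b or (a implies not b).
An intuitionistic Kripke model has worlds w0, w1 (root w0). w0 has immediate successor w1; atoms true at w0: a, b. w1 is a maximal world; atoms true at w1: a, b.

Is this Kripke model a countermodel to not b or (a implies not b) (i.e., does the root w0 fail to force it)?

w0 does not force not b or (a implies not b): neither disjunct is forced at w0.
w0 does not force not b since w0 is accessible from w0 and w0 forces b.
So the root w0 does not force not b or (a implies not b); the model is a countermodel.

Yes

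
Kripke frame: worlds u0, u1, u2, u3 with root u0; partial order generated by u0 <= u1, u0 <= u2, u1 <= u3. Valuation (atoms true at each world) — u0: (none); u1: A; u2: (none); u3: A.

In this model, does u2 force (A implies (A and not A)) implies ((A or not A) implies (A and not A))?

u2 does not force (A implies (A and not A)) implies ((A or not A) implies (A and not A)): already at u2 itself, u2 forces A implies (A and not A) but u2 does not force (A or not A) implies (A and not A).
u2 does not force (A or not A) implies (A and not A): already at u2 itself, u2 forces A or not A but u2 does not force A and not A.
u2 does not force A and not A since u2 fails A.

No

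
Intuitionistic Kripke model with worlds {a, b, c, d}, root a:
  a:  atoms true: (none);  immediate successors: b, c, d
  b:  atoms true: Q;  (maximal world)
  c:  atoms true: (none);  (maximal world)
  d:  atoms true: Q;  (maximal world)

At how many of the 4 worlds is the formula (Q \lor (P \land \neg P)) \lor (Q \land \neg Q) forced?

a: does not force it — a \nVdash (Q \lor (P \land \neg P)) \lor (Q \land \neg Q): neither disjunct is forced at a.
b: forces it.
c: does not force it.
d: forces it.
Worlds forcing the formula: {b, d}.

2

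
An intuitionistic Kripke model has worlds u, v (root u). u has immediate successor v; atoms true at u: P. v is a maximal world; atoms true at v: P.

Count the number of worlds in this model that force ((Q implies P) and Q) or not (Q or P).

0

u: does not force it — u does not force ((Q implies P) and Q) or not (Q or P): neither disjunct is forced at u.
v: does not force it — v does not force ((Q implies P) and Q) or not (Q or P): neither disjunct is forced at v.
Worlds forcing the formula: { }.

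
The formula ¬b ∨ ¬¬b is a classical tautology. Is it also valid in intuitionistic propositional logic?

This is the weak law of excluded middle, which is not intuitionistically valid.
A Kripke countermodel: worlds w0, w1, w2; order generated by w0 ≤ w1, w0 ≤ w2; atoms true at each world — w0:{}; w1:{b}; w2:{}.
w0 ⊮ ¬b ∨ ¬¬b: neither disjunct is forced at w0.
w0 ⊮ ¬b since w1 is accessible from w0 and w1 ⊩ b.
So the root w0 does not force the formula.

No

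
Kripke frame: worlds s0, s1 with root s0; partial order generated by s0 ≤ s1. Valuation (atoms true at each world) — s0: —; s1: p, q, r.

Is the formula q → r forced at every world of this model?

Yes

s0 ⊩ q → r: every world accessible from s0 that forces q (namely s1) also forces r.
Since the root s0 forces q → r and forcing is persistent (monotone upward), every world forces it.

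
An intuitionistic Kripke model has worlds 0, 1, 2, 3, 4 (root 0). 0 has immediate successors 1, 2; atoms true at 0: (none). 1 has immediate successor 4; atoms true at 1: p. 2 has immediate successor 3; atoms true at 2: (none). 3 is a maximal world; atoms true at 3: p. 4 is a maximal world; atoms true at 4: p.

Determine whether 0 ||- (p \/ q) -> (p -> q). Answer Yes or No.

No

0 ||-/- (p \/ q) -> (p -> q): at the accessible world 1, 1 ||- p \/ q but 1 ||-/- p -> q.
1 ||-/- p -> q: already at 1 itself, 1 ||- p but 1 ||-/- q.
1 lacks atom q, so 1 ||-/- q.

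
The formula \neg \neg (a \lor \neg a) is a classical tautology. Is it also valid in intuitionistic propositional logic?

Yes

This is the double negation of excluded middle, which is intuitionistically derivable.
Assuming \neg (a \lor \neg a): from a we'd get a \lor \neg a, so \neg a; but then a \lor \neg a again — contradiction. Hence \neg \neg (a \lor \neg a).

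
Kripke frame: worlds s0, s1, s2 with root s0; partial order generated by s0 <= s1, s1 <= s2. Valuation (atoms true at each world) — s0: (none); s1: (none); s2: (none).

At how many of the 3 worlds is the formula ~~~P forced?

s0: forces it.
s1: forces it.
s2: forces it.
Worlds forcing the formula: {s0, s1, s2}.

3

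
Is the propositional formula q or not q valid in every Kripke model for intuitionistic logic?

This is the law of excluded middle, which is not intuitionistically valid.
A Kripke countermodel: worlds 0, 1; order generated by 0 <= 1; atoms true at each world — 0:{}; 1:{q}.
0 does not force q or not q: neither disjunct is forced at 0.
0 lacks atom q, so 0 does not force q.
So the root 0 does not force the formula.

No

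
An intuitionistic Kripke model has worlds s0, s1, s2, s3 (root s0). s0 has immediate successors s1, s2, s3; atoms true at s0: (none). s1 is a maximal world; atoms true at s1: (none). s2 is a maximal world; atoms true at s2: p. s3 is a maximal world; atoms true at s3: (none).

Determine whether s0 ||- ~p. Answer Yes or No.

No

s0 ||-/- ~p since s2 is accessible from s0 and s2 ||- p.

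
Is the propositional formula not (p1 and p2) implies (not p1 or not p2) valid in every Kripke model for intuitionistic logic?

No

This is the constructively invalid direction of De Morgan's law for conjunction, which is not intuitionistically valid.
A Kripke countermodel: worlds s0, s1, s2; order generated by s0 <= s1, s0 <= s2; atoms true at each world — s0:{}; s1:{p1}; s2:{p2}.
s0 does not force not (p1 and p2) implies (not p1 or not p2): already at s0 itself, s0 forces not (p1 and p2) but s0 does not force not p1 or not p2.
s0 does not force not p1 or not p2: neither disjunct is forced at s0.
s0 does not force not p1 since s1 is accessible from s0 and s1 forces p1.
So the root s0 does not force the formula.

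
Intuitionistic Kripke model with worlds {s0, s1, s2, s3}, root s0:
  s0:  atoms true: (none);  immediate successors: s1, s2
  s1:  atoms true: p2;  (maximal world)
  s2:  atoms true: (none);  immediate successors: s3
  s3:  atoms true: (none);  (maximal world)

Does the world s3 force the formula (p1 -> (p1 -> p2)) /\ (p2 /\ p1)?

No

s3 ||-/- (p1 -> (p1 -> p2)) /\ (p2 /\ p1) since s3 fails p2 /\ p1.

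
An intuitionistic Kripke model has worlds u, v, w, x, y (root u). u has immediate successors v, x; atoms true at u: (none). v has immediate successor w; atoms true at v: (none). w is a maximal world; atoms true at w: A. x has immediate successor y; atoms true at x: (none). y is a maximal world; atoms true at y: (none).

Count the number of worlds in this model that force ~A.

2

u: does not force it — u ||-/- ~A since w is accessible from u and w ||- A.
v: does not force it.
w: does not force it.
x: forces it.
y: forces it.
Worlds forcing the formula: {x, y}.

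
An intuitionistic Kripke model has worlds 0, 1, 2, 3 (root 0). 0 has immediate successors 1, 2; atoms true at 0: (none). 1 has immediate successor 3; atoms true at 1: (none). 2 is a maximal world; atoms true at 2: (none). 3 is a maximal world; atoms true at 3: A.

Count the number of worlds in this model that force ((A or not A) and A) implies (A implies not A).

0: does not force it — 0 does not force ((A or not A) and A) implies (A implies not A): at the accessible world 3, 3 forces (A or not A) and A but 3 does not force A implies not A.
1: does not force it — 1 does not force ((A or not A) and A) implies (A implies not A): at the accessible world 3, 3 forces (A or not A) and A but 3 does not force A implies not A.
2: forces it.
3: does not force it — 3 does not force ((A or not A) and A) implies (A implies not A): already at 3 itself, 3 forces (A or not A) and A but 3 does not force A implies not A.
Worlds forcing the formula: {2}.

1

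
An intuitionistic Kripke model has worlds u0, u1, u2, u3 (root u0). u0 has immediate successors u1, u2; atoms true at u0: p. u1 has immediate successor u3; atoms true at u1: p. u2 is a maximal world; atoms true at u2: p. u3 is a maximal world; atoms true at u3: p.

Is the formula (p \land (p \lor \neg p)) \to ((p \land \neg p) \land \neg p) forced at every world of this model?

No

Not every world: u0 \nVdash (p \land (p \lor \neg p)) \to ((p \land \neg p) \land \neg p).
u0 \nVdash (p \land (p \lor \neg p)) \to ((p \land \neg p) \land \neg p): already at u0 itself, u0 \Vdash p \land (p \lor \neg p) but u0 \nVdash (p \land \neg p) \land \neg p.
u0 \nVdash (p \land \neg p) \land \neg p since u0 fails p \land \neg p.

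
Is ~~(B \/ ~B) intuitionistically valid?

This is the double negation of excluded middle, which is intuitionistically derivable.
Assuming ~(B \/ ~B): from B we'd get B \/ ~B, so ~B; but then B \/ ~B again — contradiction. Hence ~~(B \/ ~B).

Yes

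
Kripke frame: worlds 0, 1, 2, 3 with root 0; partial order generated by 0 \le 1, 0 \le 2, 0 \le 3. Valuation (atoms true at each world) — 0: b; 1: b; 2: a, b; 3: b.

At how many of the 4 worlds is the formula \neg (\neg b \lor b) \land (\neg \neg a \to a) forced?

0: does not force it — 0 \nVdash \neg (\neg b \lor b) \land (\neg \neg a \to a) since 0 fails \neg (\neg b \lor b).
1: does not force it — 1 \nVdash \neg (\neg b \lor b) \land (\neg \neg a \to a) since 1 fails \neg (\neg b \lor b).
2: does not force it — 2 \nVdash \neg (\neg b \lor b) \land (\neg \neg a \to a) since 2 fails \neg (\neg b \lor b).
3: does not force it.
Worlds forcing the formula: { }.

0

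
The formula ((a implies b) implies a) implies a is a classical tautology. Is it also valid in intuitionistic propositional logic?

No

This is Peirce's law, which is not intuitionistically valid.
A Kripke countermodel: worlds u0, u1; order generated by u0 <= u1; atoms true at each world — u0:{}; u1:{a}.
u0 does not force ((a implies b) implies a) implies a: already at u0 itself, u0 forces (a implies b) implies a but u0 does not force a.
u0 lacks atom a, so u0 does not force a.
So the root u0 does not force the formula.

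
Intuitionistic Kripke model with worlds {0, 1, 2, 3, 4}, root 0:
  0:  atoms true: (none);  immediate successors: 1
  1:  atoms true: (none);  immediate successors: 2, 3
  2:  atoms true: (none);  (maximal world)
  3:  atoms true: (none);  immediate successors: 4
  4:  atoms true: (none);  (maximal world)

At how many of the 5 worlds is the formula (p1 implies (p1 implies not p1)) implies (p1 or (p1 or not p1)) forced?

5

0: forces it.
1: forces it.
2: forces it.
3: forces it.
4: forces it.
Worlds forcing the formula: {0, 1, 2, 3, 4}.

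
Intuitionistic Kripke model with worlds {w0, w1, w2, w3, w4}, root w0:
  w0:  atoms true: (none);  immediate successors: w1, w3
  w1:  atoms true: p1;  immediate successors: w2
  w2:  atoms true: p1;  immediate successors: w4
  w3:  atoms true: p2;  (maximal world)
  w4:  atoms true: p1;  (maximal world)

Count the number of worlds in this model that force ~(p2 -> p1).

w0: does not force it — w0 ||-/- ~(p2 -> p1) since w1 is accessible from w0 and w1 ||- p2 -> p1.
w1: does not force it.
w2: does not force it.
w3: forces it.
w4: does not force it.
Worlds forcing the formula: {w3}.

1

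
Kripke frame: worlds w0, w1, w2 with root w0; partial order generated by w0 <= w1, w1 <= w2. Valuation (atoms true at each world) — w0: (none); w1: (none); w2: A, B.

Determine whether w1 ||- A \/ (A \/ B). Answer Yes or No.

No

w1 ||-/- A \/ (A \/ B): neither disjunct is forced at w1.
w1 lacks atom A, so w1 ||-/- A.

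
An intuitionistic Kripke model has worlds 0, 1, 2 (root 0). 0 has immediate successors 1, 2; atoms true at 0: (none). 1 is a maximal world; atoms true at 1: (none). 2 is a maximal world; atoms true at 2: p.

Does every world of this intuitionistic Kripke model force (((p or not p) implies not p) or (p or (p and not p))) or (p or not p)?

No

Not every world: 0 does not force (((p or not p) implies not p) or (p or (p and not p))) or (p or not p).
0 does not force (((p or not p) implies not p) or (p or (p and not p))) or (p or not p): neither disjunct is forced at 0.
0 does not force ((p or not p) implies not p) or (p or (p and not p)): neither disjunct is forced at 0.
0 does not force (p or not p) implies not p: at the accessible world 2, 2 forces p or not p but 2 does not force not p.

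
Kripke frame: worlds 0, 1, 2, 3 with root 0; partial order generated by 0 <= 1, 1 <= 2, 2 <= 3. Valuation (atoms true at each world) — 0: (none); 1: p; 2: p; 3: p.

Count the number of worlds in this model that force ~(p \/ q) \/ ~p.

0: does not force it — 0 ||-/- ~(p \/ q) \/ ~p: neither disjunct is forced at 0.
1: does not force it — 1 ||-/- ~(p \/ q) \/ ~p: neither disjunct is forced at 1.
2: does not force it — 2 ||-/- ~(p \/ q) \/ ~p: neither disjunct is forced at 2.
3: does not force it.
Worlds forcing the formula: { }.

0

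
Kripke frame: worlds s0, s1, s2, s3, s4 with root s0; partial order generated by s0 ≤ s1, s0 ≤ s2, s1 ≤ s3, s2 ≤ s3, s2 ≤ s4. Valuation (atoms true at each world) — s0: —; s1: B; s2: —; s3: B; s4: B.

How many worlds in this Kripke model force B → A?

s0: does not force it — s0 ⊮ B → A: at the accessible world s1, s1 ⊩ B but s1 ⊮ A.
s1: does not force it — s1 ⊮ B → A: already at s1 itself, s1 ⊩ B but s1 ⊮ A.
s2: does not force it.
s3: does not force it.
s4: does not force it.
Worlds forcing the formula: { }.

0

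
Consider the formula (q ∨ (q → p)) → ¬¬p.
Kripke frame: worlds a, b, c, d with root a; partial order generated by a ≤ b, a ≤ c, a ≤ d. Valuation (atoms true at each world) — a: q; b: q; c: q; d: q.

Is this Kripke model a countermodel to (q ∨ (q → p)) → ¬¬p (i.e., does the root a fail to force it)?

Yes

a ⊮ (q ∨ (q → p)) → ¬¬p: already at a itself, a ⊩ q ∨ (q → p) but a ⊮ ¬¬p.
a ⊮ ¬¬p since a is accessible from a and a ⊩ ¬p.
a ⊩ ¬p: no world accessible from a forces p.
So the root a does not force (q ∨ (q → p)) → ¬¬p; the model is a countermodel.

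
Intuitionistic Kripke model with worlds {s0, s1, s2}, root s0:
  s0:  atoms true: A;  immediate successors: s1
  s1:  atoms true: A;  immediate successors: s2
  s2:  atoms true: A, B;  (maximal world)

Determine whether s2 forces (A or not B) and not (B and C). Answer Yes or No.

s2 forces (A or not B) and not (B and C) since s2 forces both conjuncts.

Yes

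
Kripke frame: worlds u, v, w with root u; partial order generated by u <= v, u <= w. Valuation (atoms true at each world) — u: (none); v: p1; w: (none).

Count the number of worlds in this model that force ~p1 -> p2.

u: does not force it — u ||-/- ~p1 -> p2: at the accessible world w, w ||- ~p1 but w ||-/- p2.
v: forces it.
w: does not force it.
Worlds forcing the formula: {v}.

1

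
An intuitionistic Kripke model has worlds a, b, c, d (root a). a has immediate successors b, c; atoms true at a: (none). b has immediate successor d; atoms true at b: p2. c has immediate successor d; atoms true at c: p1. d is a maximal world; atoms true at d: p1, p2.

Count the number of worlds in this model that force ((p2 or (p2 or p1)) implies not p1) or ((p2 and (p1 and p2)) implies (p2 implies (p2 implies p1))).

a: forces it.
b: forces it.
c: forces it.
d: forces it.
Worlds forcing the formula: {a, b, c, d}.

4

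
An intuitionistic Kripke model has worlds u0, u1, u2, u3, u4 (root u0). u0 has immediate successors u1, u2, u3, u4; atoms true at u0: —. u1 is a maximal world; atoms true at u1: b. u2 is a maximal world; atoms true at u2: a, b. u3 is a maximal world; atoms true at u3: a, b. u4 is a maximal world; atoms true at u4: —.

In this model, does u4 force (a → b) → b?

u4 ⊮ (a → b) → b: already at u4 itself, u4 ⊩ a → b but u4 ⊮ b.
u4 lacks atom b, so u4 ⊮ b.

No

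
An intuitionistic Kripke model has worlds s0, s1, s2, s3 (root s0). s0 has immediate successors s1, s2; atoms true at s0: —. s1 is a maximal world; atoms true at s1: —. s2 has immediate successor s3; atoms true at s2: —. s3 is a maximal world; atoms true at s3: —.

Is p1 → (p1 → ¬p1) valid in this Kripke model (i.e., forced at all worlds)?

Yes

s0 ⊩ p1 → (p1 → ¬p1) vacuously: no world accessible from s0 forces the antecedent p1.
Since the root s0 forces p1 → (p1 → ¬p1) and forcing is persistent (monotone upward), every world forces it.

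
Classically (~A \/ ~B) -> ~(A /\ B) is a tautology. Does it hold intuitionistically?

Yes

This is a constructively valid De Morgan direction (disjunction of negations to negated conjunction), which is intuitionistically derivable.
If ~A holds at a world then no accessible world forces A, hence none forces A /\ B; likewise for ~B.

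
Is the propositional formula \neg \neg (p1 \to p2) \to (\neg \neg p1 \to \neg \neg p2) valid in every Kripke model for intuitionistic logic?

This is the distribution of double negation over implication, which is intuitionistically derivable.
Assume \neg \neg (p1 \to p2) and \neg \neg p1; suppose \neg p2. Then p1 \to p2 would give \neg p1 (by contraposition), contradicting \neg \neg p1; so \neg (p1 \to p2), contradicting \neg \neg (p1 \to p2). Hence \neg \neg p2.

Yes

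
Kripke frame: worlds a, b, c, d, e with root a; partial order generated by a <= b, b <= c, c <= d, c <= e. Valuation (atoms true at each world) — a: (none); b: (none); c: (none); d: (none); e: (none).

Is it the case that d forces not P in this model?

d forces not P: no world accessible from d forces P.

Yes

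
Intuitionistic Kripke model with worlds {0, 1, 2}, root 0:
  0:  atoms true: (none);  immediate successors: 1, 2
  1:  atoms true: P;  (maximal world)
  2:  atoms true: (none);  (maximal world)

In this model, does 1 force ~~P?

1 ||- ~~P: no world accessible from 1 forces ~P.

Yes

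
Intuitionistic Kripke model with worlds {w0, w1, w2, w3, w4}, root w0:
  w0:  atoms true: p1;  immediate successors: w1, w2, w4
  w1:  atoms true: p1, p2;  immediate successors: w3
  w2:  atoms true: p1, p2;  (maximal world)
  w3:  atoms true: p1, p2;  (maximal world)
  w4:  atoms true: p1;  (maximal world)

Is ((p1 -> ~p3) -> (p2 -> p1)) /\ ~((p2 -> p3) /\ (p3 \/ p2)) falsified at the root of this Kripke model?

w0 ||- ((p1 -> ~p3) -> (p2 -> p1)) /\ ~((p2 -> p3) /\ (p3 \/ p2)) since w0 forces both conjuncts.
So the root w0 forces ((p1 -> ~p3) -> (p2 -> p1)) /\ ~((p2 -> p3) /\ (p3 \/ p2)); the model is not a countermodel.

No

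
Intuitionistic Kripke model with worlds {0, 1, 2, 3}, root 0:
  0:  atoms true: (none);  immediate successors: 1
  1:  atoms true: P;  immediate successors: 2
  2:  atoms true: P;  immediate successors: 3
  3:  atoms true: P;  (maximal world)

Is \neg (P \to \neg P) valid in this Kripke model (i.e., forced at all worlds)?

0 \Vdash \neg (P \to \neg P): no world accessible from 0 forces P \to \neg P.
Since the root 0 forces \neg (P \to \neg P) and forcing is persistent (monotone upward), every world forces it.

Yes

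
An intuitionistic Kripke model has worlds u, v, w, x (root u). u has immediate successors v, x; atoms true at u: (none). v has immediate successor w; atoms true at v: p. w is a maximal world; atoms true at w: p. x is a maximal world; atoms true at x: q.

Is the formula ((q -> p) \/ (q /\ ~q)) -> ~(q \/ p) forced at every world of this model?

No

Not every world: u ||-/- ((q -> p) \/ (q /\ ~q)) -> ~(q \/ p).
u ||-/- ((q -> p) \/ (q /\ ~q)) -> ~(q \/ p): at the accessible world v, v ||- (q -> p) \/ (q /\ ~q) but v ||-/- ~(q \/ p).
v ||-/- ~(q \/ p) since v is accessible from v and v ||- q \/ p.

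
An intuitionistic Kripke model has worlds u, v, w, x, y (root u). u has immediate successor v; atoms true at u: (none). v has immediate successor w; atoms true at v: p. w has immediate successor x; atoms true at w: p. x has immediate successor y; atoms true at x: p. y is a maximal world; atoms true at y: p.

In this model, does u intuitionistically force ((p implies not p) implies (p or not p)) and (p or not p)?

No

u does not force ((p implies not p) implies (p or not p)) and (p or not p) since u fails p or not p.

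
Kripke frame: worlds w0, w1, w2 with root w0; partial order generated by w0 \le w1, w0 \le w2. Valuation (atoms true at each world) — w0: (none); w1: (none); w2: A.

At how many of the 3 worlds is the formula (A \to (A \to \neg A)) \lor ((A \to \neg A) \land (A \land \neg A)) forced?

1

w0: does not force it — w0 \nVdash (A \to (A \to \neg A)) \lor ((A \to \neg A) \land (A \land \neg A)): neither disjunct is forced at w0.
w1: forces it.
w2: does not force it.
Worlds forcing the formula: {w1}.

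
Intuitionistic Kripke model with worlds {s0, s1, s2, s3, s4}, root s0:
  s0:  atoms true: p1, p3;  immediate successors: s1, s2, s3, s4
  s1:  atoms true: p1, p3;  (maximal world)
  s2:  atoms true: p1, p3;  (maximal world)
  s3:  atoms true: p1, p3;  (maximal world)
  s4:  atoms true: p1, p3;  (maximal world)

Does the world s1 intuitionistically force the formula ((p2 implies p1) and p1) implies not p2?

Yes

s1 forces ((p2 implies p1) and p1) implies not p2: every world accessible from s1 that forces (p2 implies p1) and p1 (namely s1) also forces not p2.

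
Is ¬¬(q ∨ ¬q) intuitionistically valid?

Yes

This is the double negation of excluded middle, which is intuitionistically derivable.
Assuming ¬(q ∨ ¬q): from q we'd get q ∨ ¬q, so ¬q; but then q ∨ ¬q again — contradiction. Hence ¬¬(q ∨ ¬q).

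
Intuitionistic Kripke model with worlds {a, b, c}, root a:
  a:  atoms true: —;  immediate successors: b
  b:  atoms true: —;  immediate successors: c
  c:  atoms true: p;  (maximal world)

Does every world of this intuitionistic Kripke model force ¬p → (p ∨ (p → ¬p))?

Yes

a ⊩ ¬p → (p ∨ (p → ¬p)) vacuously: no world accessible from a forces the antecedent ¬p.
Since the root a forces ¬p → (p ∨ (p → ¬p)) and forcing is persistent (monotone upward), every world forces it.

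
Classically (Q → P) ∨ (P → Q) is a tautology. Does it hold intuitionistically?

No

This is the Gödel–Dummett linearity axiom, which is not intuitionistically valid.
A Kripke countermodel: worlds a, b, c; order generated by a ≤ b, a ≤ c; atoms true at each world — a:{}; b:{Q}; c:{P}.
a ⊮ (Q → P) ∨ (P → Q): neither disjunct is forced at a.
a ⊮ Q → P: at the accessible world b, b ⊩ Q but b ⊮ P.
b lacks atom P, so b ⊮ P.
So the root a does not force the formula.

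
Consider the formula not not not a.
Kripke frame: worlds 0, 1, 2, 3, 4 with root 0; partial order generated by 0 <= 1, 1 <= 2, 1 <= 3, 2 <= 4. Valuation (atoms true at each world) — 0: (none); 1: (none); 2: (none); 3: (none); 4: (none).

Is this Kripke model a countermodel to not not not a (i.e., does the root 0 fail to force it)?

No

0 forces not not not a: no world accessible from 0 forces not not a.
So the root 0 forces not not not a; the model is not a countermodel.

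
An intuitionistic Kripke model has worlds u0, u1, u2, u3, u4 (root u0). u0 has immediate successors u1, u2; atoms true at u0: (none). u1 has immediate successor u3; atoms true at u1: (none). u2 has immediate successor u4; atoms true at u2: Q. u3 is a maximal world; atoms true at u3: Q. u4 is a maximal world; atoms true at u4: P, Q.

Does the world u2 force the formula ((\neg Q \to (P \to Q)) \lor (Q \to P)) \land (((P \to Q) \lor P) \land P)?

No

u2 \nVdash ((\neg Q \to (P \to Q)) \lor (Q \to P)) \land (((P \to Q) \lor P) \land P) since u2 fails ((P \to Q) \lor P) \land P.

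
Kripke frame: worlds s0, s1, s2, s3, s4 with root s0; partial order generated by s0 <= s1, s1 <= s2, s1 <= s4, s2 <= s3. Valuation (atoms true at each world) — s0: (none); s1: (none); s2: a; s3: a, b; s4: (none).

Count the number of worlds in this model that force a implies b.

s0: does not force it — s0 does not force a implies b: at the accessible world s2, s2 forces a but s2 does not force b.
s1: does not force it.
s2: does not force it.
s3: forces it.
s4: forces it.
Worlds forcing the formula: {s3, s4}.

2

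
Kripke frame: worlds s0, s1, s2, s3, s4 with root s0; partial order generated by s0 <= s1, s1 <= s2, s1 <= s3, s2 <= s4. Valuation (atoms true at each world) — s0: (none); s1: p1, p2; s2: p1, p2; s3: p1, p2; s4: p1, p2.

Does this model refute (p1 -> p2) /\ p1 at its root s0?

Yes

s0 ||-/- (p1 -> p2) /\ p1 since s0 fails p1.
So the root s0 does not force (p1 -> p2) /\ p1; the model is a countermodel.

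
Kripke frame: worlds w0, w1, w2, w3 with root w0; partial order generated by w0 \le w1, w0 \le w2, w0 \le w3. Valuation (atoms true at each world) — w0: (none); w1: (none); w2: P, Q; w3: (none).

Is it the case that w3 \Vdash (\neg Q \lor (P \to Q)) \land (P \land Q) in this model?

w3 \nVdash (\neg Q \lor (P \to Q)) \land (P \land Q) since w3 fails P \land Q.

No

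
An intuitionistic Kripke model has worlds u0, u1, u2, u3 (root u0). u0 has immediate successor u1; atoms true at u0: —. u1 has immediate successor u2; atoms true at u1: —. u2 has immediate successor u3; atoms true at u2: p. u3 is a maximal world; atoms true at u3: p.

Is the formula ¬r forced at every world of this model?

Yes

u0 ⊩ ¬r: no world accessible from u0 forces r.
Since the root u0 forces ¬r and forcing is persistent (monotone upward), every world forces it.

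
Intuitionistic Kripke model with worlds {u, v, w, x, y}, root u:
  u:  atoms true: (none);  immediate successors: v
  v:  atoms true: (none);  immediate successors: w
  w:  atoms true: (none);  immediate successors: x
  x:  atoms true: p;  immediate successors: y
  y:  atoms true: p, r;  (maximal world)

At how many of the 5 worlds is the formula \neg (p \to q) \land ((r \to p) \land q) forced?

u: does not force it — u \nVdash \neg (p \to q) \land ((r \to p) \land q) since u fails (r \to p) \land q.
v: does not force it — v \nVdash \neg (p \to q) \land ((r \to p) \land q) since v fails (r \to p) \land q.
w: does not force it.
x: does not force it.
y: does not force it.
Worlds forcing the formula: { }.

0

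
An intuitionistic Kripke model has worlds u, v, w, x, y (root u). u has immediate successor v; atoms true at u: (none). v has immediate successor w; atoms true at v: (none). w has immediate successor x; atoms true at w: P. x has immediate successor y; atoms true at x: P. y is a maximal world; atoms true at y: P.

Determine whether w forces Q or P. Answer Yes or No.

Yes

w forces Q or P via the disjunct P.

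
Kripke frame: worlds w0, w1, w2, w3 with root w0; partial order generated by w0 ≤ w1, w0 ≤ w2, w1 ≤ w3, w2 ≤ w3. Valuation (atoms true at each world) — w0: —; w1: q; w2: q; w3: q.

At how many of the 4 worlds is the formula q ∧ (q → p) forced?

w0: does not force it — w0 ⊮ q ∧ (q → p) since w0 fails q.
w1: does not force it — w1 ⊮ q ∧ (q → p) since w1 fails q → p.
w2: does not force it.
w3: does not force it.
Worlds forcing the formula: { }.

0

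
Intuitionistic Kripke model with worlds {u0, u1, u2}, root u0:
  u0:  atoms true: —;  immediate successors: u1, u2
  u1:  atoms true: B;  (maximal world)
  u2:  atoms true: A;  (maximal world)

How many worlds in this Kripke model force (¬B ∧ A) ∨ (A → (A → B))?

u0: does not force it — u0 ⊮ (¬B ∧ A) ∨ (A → (A → B)): neither disjunct is forced at u0.
u1: forces it.
u2: forces it.
Worlds forcing the formula: {u1, u2}.

2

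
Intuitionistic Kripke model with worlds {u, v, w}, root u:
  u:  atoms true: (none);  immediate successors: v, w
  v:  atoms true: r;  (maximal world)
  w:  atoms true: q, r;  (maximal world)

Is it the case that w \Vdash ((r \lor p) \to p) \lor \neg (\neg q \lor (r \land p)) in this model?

Yes

w \Vdash ((r \lor p) \to p) \lor \neg (\neg q \lor (r \land p)) via the disjunct \neg (\neg q \lor (r \land p)).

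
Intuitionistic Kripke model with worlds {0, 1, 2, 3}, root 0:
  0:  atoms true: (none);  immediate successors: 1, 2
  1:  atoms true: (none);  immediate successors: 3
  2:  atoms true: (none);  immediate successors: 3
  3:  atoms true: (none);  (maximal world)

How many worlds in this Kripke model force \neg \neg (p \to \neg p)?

4

0: forces it.
1: forces it.
2: forces it.
3: forces it.
Worlds forcing the formula: {0, 1, 2, 3}.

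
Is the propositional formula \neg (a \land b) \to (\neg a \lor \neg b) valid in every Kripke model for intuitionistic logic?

This is the constructively invalid direction of De Morgan's law for conjunction, which is not intuitionistically valid.
A Kripke countermodel: worlds w0, w1, w2; order generated by w0 \le w1, w0 \le w2; atoms true at each world — w0:{}; w1:{a}; w2:{b}.
w0 \nVdash \neg (a \land b) \to (\neg a \lor \neg b): already at w0 itself, w0 \Vdash \neg (a \land b) but w0 \nVdash \neg a \lor \neg b.
w0 \nVdash \neg a \lor \neg b: neither disjunct is forced at w0.
w0 \nVdash \neg a since w1 is accessible from w0 and w1 \Vdash a.
So the root w0 does not force the formula.

No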